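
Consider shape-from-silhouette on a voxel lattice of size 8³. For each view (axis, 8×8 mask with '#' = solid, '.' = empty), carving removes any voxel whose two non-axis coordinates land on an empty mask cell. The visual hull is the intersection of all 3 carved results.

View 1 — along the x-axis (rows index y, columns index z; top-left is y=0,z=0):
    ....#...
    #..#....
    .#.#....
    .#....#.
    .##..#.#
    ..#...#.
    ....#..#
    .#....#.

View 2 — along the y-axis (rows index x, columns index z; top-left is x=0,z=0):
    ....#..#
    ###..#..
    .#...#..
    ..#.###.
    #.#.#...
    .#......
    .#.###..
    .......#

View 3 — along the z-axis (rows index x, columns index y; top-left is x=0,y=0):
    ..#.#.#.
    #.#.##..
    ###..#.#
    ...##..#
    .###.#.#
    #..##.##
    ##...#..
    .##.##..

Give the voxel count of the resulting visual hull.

|visual hull| = 22

before carving: 512 voxels (8×8×8)
step 1: project along x, AND mask (17/64) → |grid| = 136
step 2: project along y, AND mask (21/64) → |grid| = 45
step 3: project along z, AND mask (32/64) → |grid| = 22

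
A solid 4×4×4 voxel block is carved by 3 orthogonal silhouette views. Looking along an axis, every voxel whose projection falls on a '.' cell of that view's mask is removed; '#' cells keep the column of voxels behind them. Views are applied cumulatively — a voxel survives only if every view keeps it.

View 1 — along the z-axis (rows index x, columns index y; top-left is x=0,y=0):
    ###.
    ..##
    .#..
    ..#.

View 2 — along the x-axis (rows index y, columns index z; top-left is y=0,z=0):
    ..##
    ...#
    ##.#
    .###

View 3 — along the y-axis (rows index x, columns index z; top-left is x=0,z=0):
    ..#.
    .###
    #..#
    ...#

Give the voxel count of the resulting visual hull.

full grid |V| = 64
carve view 1 (along z, XY-mask fill 7/16): 28 voxels remain
carve view 2 (along x, YZ-mask fill 9/16): 16 voxels remain
carve view 3 (along y, XZ-mask fill 7/16): 8 voxels remain

8 voxels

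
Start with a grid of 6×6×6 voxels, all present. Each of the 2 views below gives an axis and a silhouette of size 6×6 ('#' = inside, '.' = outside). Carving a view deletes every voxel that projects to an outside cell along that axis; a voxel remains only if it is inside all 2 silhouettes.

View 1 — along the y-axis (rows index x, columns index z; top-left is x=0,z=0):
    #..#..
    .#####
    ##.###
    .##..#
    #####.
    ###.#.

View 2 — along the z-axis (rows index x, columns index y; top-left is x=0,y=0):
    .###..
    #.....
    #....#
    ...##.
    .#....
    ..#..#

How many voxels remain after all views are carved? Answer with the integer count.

40 voxels

start: 6×6×6 = 216 voxels
carve view 1 (along y, XZ-mask fill 24/36): 144 voxels remain
carve view 2 (along z, XY-mask fill 11/36): 40 voxels remain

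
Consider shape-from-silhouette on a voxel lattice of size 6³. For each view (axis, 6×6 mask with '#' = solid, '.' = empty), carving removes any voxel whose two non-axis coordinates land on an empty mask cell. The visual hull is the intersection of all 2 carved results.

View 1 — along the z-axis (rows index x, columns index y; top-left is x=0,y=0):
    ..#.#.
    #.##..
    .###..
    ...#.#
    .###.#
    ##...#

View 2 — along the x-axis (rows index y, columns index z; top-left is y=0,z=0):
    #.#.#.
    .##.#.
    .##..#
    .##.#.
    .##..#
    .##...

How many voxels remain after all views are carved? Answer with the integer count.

voxel count = 48

before carving: 216 voxels (6×6×6)
step 1: project along z, AND mask (17/36) → |grid| = 102
step 2: project along x, AND mask (17/36) → |grid| = 48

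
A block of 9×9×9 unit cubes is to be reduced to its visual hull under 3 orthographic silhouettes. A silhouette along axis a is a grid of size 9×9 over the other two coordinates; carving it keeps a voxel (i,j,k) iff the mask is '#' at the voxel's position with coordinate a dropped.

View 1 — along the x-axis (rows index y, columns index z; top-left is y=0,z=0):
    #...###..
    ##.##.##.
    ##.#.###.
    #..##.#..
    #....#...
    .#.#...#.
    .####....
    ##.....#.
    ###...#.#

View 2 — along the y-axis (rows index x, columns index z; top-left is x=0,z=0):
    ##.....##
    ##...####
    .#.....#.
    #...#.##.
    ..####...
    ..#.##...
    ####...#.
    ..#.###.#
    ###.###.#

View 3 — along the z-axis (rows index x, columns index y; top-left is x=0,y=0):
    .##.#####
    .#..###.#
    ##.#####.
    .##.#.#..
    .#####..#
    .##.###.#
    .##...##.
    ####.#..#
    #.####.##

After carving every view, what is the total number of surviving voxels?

before carving: 729 voxels (9×9×9)
V1 x: intersect with YZ mask (37 set) -- 333 left
V2 y: intersect with XZ mask (40 set) -- 164 left
V3 z: intersect with XY mask (52 set) -- 107 left

remaining voxels: 107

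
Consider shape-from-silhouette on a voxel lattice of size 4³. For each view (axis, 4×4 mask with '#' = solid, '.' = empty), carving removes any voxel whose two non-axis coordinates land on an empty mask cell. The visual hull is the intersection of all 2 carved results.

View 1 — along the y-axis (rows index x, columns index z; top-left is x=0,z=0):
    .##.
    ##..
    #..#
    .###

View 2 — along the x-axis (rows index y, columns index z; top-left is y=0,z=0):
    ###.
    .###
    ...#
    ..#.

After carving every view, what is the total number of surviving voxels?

start: 4×4×4 = 64 voxels
V1 y: intersect with XZ mask (9 set) -- 36 left
V2 x: intersect with YZ mask (8 set) -- 18 left

18 voxels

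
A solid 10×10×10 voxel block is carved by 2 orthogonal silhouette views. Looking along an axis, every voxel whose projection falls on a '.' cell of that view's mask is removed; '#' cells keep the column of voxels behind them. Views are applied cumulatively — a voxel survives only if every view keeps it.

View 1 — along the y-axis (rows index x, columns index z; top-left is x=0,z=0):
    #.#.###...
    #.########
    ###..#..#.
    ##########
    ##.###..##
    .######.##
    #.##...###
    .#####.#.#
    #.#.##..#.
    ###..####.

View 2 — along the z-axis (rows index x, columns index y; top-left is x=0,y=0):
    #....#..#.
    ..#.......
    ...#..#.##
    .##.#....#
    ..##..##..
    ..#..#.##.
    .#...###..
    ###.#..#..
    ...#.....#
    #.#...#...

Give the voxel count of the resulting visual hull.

before carving: 1000 voxels (10×10×10)
[1] y-view keeps 69 columns → grid now 690
[2] z-view keeps 34 columns → grid now 234

remaining voxels: 234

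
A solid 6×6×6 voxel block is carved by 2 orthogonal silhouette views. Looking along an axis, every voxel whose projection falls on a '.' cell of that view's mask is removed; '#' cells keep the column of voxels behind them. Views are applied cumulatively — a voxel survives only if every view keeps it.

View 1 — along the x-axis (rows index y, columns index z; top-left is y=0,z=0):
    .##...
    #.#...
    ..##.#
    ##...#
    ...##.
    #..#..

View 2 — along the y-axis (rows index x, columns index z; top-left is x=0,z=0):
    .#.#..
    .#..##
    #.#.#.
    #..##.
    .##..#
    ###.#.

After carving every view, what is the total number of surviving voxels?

initial block: 6^3 = 216
step 1: project along x, AND mask (14/36) → |grid| = 84
step 2: project along y, AND mask (18/36) → |grid| = 40

40 voxels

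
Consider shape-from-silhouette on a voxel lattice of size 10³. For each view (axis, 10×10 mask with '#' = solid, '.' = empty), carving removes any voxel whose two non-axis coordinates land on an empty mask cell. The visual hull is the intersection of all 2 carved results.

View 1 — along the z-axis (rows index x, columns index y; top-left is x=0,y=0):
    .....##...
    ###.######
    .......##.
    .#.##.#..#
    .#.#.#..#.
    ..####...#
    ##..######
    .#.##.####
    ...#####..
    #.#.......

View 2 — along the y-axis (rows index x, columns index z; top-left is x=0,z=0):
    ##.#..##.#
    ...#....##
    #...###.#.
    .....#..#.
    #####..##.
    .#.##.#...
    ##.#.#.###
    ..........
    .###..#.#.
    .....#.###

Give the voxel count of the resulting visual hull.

full grid |V| = 1000
after view 1 [z-axis, 49 of 100 cells solid] → remaining = 490
after view 2 [y-axis, 43 of 100 cells solid] → remaining = 196

|visual hull| = 196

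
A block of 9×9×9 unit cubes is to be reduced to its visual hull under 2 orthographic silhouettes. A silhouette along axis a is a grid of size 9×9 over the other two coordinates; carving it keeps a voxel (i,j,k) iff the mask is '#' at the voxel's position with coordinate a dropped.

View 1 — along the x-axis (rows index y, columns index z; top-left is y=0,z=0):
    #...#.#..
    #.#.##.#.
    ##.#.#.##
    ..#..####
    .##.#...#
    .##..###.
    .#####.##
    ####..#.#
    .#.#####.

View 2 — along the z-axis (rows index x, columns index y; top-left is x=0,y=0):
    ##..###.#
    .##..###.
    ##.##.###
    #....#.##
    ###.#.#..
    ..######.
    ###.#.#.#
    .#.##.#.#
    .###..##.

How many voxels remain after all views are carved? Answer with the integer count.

initial block: 9^3 = 729
[1] x-view keeps 47 columns → grid now 423
[2] z-view keeps 49 columns → grid now 260

remaining voxels: 260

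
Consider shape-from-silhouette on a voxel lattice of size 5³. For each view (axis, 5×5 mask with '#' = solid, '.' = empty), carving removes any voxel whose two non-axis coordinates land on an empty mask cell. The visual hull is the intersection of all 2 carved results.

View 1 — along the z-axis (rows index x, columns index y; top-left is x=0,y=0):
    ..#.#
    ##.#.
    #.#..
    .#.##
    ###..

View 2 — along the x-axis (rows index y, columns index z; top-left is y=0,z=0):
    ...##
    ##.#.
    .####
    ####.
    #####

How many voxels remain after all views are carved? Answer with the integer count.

start: 5×5×5 = 125 voxels
carve view 1 (along z, XY-mask fill 13/25): 65 voxels remain
carve view 2 (along x, YZ-mask fill 18/25): 45 voxels remain

remaining voxels: 45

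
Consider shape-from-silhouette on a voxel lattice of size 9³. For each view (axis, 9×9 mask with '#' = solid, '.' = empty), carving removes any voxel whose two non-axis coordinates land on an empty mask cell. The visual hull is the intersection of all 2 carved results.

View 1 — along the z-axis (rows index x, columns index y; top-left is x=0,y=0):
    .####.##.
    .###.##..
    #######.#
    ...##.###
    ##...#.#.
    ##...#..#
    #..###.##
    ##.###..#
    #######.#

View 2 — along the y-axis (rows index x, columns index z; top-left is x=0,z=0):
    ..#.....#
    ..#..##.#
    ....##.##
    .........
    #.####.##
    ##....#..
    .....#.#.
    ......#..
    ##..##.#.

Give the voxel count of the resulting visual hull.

start: 9×9×9 = 729 voxels
[1] z-view keeps 52 columns → grid now 468
[2] y-view keeps 28 columns → grid now 162

remaining voxels: 162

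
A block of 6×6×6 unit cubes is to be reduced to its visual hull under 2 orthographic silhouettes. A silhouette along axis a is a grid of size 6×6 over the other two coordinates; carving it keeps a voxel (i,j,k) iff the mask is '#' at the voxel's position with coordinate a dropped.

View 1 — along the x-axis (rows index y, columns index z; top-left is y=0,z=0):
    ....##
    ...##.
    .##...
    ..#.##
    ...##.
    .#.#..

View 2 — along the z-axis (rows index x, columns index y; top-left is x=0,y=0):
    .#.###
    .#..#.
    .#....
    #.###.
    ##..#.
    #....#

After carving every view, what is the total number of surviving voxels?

initial block: 6^3 = 216
[1] x-view keeps 13 columns → grid now 78
[2] z-view keeps 16 columns → grid now 34

|visual hull| = 34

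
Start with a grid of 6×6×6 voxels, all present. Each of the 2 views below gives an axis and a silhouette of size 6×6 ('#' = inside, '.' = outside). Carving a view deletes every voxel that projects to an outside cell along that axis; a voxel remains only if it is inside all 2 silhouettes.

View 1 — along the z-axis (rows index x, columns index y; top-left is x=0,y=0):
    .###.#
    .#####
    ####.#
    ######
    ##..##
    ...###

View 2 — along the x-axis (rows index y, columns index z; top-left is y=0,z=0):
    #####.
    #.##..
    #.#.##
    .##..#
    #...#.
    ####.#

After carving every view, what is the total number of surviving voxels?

voxel count = 99

start: 6×6×6 = 216 voxels
V1 z: intersect with XY mask (27 set) -- 162 left
V2 x: intersect with YZ mask (22 set) -- 99 left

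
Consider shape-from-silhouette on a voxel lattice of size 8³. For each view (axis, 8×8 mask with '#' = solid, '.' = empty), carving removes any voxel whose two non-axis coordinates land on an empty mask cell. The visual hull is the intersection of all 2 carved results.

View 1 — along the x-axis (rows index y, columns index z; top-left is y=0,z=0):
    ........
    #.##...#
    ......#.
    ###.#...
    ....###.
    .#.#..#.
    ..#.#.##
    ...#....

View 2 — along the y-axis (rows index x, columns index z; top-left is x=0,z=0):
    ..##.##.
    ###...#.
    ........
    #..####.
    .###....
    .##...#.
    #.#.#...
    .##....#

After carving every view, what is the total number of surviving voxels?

voxel count = 67

full grid |V| = 512
step 1: project along x, AND mask (20/64) → |grid| = 160
step 2: project along y, AND mask (25/64) → |grid| = 67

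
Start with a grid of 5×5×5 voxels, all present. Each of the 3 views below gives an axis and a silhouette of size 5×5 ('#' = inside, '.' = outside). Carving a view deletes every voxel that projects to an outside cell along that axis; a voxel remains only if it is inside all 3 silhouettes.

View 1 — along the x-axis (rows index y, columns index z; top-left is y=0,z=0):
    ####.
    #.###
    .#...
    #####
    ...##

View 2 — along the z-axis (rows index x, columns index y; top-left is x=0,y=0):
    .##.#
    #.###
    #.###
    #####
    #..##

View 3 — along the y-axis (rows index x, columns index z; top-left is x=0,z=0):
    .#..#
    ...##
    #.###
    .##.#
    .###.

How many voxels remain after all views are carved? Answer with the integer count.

33 voxels

full grid |V| = 125
carve view 1 (along x, YZ-mask fill 16/25): 80 voxels remain
carve view 2 (along z, XY-mask fill 19/25): 58 voxels remain
carve view 3 (along y, XZ-mask fill 14/25): 33 voxels remain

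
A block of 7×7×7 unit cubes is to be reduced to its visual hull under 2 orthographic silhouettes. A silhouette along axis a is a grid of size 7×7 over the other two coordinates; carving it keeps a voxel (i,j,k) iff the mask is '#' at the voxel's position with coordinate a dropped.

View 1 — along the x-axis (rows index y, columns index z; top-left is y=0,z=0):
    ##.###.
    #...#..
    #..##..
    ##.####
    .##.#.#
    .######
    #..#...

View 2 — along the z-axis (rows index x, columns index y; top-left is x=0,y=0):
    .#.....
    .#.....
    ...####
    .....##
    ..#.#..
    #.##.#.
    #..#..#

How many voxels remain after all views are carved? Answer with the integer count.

initial block: 7^3 = 343
  1. axis=0 (YZ plane), |mask|=28  ⇒  voxels=196
  2. axis=2 (XY plane), |mask|=17  ⇒  voxels=70

remaining voxels: 70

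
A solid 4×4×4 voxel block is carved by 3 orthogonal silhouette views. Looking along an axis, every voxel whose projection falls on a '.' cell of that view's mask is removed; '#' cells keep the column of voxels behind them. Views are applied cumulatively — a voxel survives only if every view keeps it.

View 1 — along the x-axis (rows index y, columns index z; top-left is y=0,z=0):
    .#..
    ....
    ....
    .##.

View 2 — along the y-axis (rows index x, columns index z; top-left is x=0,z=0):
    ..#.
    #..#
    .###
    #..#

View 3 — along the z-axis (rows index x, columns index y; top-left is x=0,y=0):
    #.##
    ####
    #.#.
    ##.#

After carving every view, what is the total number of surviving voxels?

2 voxels

before carving: 64 voxels (4×4×4)
step 1: project along x, AND mask (3/16) → |grid| = 12
step 2: project along y, AND mask (8/16) → |grid| = 4
step 3: project along z, AND mask (12/16) → |grid| = 2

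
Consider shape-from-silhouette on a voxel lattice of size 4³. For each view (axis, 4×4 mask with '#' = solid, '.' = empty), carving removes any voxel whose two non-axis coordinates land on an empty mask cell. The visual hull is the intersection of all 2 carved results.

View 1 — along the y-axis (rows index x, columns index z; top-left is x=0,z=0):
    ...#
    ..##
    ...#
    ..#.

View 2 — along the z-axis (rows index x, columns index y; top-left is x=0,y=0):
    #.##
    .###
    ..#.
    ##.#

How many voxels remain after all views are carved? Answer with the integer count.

remaining voxels: 13

before carving: 64 voxels (4×4×4)
  1. axis=1 (XZ plane), |mask|=5  ⇒  voxels=20
  2. axis=2 (XY plane), |mask|=10  ⇒  voxels=13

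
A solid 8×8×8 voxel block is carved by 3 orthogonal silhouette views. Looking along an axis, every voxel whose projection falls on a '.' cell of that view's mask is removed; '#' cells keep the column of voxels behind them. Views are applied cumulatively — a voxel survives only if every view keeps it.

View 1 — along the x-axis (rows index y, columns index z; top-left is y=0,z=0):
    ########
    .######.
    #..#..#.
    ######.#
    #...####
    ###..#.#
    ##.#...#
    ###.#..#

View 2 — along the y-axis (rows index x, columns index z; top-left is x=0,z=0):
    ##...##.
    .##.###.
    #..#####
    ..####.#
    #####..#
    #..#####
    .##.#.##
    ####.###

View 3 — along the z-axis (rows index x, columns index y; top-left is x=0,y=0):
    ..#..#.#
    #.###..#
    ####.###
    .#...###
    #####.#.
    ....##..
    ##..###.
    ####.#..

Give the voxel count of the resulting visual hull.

138 voxels

start: 8×8×8 = 512 voxels
[1] x-view keeps 43 columns → grid now 344
[2] y-view keeps 44 columns → grid now 235
[3] z-view keeps 37 columns → grid now 138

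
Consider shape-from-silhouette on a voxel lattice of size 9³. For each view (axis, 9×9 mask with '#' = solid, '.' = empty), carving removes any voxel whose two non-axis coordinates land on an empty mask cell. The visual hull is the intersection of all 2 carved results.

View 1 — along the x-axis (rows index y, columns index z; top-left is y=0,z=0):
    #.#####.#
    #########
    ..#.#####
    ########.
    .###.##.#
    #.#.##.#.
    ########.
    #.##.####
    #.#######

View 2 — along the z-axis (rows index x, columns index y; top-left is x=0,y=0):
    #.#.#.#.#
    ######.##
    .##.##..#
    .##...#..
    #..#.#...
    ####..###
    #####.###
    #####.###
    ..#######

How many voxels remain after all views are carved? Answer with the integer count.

initial block: 9^3 = 729
step 1: project along x, AND mask (64/81) → |grid| = 576
step 2: project along z, AND mask (54/81) → |grid| = 387

voxel count = 387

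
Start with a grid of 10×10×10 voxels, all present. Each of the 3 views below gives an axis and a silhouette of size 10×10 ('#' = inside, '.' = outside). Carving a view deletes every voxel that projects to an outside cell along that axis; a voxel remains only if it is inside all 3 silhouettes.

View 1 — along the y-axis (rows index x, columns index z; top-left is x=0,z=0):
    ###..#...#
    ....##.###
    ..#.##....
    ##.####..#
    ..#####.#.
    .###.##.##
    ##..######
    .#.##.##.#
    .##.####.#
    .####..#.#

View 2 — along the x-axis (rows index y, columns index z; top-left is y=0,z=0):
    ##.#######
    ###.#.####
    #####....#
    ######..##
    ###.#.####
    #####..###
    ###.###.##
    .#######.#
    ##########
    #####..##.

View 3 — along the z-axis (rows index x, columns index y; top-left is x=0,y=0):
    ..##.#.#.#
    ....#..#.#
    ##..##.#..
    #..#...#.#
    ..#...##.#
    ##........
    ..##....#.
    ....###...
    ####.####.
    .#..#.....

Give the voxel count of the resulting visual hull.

full grid |V| = 1000
  1. axis=1 (XZ plane), |mask|=60  ⇒  voxels=600
  2. axis=0 (YZ plane), |mask|=80  ⇒  voxels=481
  3. axis=2 (XY plane), |mask|=39  ⇒  voxels=181

voxel count = 181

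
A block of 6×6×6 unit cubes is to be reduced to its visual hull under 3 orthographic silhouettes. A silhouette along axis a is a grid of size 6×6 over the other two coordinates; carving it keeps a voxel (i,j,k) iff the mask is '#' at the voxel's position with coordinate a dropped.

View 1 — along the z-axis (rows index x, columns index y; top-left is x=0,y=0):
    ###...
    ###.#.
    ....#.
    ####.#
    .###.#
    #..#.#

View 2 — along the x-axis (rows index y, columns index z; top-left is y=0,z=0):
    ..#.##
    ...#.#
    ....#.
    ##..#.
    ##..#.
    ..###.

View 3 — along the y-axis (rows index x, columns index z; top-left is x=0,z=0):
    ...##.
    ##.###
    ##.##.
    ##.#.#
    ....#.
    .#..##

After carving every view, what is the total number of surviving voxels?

28 voxels

full grid |V| = 216
carve view 1 (along z, XY-mask fill 20/36): 120 voxels remain
carve view 2 (along x, YZ-mask fill 15/36): 48 voxels remain
carve view 3 (along y, XZ-mask fill 19/36): 28 voxels remain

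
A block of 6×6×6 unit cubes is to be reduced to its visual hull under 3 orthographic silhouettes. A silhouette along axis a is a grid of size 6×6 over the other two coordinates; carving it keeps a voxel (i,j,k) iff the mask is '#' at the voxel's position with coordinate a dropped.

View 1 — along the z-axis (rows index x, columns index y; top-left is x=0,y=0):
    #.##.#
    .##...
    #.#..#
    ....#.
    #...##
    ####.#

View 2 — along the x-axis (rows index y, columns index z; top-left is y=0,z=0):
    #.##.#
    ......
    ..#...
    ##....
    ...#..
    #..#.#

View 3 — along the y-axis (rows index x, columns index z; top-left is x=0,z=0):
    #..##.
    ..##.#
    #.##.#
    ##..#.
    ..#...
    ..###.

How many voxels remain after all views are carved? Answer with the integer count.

voxel count = 19

before carving: 216 voxels (6×6×6)
carve view 1 (along z, XY-mask fill 18/36): 108 voxels remain
carve view 2 (along x, YZ-mask fill 11/36): 38 voxels remain
carve view 3 (along y, XZ-mask fill 17/36): 19 voxels remain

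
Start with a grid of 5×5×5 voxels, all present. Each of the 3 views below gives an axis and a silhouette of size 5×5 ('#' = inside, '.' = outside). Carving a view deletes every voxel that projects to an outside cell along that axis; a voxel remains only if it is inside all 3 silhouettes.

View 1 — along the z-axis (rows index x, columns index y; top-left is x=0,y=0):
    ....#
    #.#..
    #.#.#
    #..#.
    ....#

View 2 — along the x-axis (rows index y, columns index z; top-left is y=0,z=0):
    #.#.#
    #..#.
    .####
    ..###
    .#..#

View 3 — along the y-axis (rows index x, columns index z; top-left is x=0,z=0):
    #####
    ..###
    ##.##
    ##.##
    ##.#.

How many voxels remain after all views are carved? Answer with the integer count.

voxel count = 19

before carving: 125 voxels (5×5×5)
[1] z-view keeps 9 columns → grid now 45
[2] x-view keeps 14 columns → grid now 26
[3] y-view keeps 19 columns → grid now 19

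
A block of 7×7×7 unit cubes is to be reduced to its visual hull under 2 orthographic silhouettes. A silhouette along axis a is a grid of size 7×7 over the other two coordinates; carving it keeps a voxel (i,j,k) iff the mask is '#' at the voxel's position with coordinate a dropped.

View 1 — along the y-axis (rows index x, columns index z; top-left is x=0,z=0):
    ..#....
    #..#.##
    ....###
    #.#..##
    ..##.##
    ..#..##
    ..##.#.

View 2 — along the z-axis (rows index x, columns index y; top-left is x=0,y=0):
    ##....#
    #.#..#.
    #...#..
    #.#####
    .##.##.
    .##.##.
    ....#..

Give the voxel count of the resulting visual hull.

start: 7×7×7 = 343 voxels
V1 y: intersect with XZ mask (22 set) -- 154 left
V2 z: intersect with XY mask (23 set) -- 76 left

voxel count = 76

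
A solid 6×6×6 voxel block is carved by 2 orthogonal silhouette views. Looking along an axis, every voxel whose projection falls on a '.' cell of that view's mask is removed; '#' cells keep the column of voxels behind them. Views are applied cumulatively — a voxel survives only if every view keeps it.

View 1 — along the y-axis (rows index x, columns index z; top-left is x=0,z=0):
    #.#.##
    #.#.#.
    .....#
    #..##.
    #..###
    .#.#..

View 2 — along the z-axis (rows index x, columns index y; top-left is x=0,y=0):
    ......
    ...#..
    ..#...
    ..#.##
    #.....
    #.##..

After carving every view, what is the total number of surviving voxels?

initial block: 6^3 = 216
V1 y: intersect with XZ mask (17 set) -- 102 left
V2 z: intersect with XY mask (9 set) -- 23 left

|visual hull| = 23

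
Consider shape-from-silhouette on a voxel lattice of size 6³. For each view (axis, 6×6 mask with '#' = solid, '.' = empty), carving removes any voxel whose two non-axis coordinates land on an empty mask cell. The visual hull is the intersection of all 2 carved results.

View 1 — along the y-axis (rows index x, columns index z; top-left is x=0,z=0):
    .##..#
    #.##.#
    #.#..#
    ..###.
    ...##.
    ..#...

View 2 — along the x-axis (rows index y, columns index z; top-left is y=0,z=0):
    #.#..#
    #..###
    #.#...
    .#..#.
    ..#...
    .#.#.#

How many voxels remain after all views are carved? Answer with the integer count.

remaining voxels: 42

start: 6×6×6 = 216 voxels
carve view 1 (along y, XZ-mask fill 16/36): 96 voxels remain
carve view 2 (along x, YZ-mask fill 15/36): 42 voxels remain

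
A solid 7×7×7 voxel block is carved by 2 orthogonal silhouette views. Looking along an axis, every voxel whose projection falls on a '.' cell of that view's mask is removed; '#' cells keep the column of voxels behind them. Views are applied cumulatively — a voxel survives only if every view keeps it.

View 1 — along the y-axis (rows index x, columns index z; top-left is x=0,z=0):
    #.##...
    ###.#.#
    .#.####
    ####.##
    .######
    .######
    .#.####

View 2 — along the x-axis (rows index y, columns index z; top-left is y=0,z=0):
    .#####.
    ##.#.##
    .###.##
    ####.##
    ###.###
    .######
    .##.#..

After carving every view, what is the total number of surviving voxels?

initial block: 7^3 = 343
step 1: project along y, AND mask (36/49) → |grid| = 252
step 2: project along x, AND mask (36/49) → |grid| = 191

voxel count = 191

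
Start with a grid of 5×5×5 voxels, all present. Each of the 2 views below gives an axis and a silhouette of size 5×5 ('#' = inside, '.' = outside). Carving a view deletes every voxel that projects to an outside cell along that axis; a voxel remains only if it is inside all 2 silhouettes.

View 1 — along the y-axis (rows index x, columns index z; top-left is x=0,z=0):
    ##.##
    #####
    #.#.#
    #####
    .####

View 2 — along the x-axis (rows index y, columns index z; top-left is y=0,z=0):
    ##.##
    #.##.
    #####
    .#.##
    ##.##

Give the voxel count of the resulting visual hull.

start: 5×5×5 = 125 voxels
step 1: project along y, AND mask (21/25) → |grid| = 105
step 2: project along x, AND mask (19/25) → |grid| = 80

remaining voxels: 80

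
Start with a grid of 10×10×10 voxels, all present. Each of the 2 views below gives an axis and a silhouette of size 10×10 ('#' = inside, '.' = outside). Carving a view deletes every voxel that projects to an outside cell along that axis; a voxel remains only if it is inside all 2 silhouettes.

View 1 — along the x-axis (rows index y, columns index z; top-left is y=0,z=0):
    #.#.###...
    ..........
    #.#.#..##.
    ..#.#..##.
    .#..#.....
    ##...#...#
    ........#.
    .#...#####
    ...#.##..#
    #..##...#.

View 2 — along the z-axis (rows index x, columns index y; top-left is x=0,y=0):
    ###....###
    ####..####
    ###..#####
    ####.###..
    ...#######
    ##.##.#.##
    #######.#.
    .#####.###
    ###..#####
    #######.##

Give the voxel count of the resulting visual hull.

voxel count = 264

before carving: 1000 voxels (10×10×10)
[1] x-view keeps 35 columns → grid now 350
[2] z-view keeps 76 columns → grid now 264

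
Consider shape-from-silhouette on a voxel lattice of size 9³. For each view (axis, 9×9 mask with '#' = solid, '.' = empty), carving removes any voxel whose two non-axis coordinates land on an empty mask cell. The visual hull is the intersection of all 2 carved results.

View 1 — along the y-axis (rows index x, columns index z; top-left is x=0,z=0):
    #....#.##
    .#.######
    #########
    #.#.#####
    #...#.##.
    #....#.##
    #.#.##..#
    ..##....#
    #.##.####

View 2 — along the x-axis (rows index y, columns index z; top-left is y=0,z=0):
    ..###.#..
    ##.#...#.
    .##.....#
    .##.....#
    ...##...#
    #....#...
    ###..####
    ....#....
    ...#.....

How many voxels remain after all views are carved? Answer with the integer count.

remaining voxels: 150

initial block: 9^3 = 729
step 1: project along y, AND mask (50/81) → |grid| = 450
step 2: project along x, AND mask (28/81) → |grid| = 150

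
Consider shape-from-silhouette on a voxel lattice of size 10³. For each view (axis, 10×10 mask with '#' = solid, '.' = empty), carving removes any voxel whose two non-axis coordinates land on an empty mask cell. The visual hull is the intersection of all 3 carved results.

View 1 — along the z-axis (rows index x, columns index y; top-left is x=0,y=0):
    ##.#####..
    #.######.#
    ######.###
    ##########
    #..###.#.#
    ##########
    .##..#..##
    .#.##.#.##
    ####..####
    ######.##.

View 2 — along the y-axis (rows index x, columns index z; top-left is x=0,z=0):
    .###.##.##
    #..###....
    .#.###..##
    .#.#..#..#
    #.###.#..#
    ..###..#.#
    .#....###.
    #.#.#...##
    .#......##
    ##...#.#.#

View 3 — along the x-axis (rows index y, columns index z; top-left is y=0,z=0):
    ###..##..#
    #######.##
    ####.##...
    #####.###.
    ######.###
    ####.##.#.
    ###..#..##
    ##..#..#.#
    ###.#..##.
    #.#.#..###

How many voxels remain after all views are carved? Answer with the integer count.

remaining voxels: 259

initial block: 10^3 = 1000
carve view 1 (along z, XY-mask fill 77/100): 770 voxels remain
carve view 2 (along y, XZ-mask fill 49/100): 375 voxels remain
carve view 3 (along x, YZ-mask fill 68/100): 259 voxels remain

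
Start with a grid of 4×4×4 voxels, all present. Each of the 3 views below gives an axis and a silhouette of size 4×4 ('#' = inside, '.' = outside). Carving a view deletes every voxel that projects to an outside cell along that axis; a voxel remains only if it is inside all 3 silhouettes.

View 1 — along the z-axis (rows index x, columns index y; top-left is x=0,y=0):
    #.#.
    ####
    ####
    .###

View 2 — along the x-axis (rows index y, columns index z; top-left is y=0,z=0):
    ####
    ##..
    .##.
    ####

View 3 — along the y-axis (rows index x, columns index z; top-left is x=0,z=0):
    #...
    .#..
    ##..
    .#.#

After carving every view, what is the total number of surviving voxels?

16 voxels

full grid |V| = 64
  1. axis=2 (XY plane), |mask|=13  ⇒  voxels=52
  2. axis=0 (YZ plane), |mask|=12  ⇒  voxels=38
  3. axis=1 (XZ plane), |mask|=6  ⇒  voxels=16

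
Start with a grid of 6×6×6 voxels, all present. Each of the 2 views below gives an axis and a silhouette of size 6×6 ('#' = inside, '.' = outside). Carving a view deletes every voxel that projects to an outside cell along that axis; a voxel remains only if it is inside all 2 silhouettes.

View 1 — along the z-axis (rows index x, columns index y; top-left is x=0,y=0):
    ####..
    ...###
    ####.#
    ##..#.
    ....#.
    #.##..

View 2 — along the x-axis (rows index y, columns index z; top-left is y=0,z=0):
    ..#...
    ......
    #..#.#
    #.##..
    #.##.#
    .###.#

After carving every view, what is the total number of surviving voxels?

|visual hull| = 45

initial block: 6^3 = 216
  1. axis=2 (XY plane), |mask|=19  ⇒  voxels=114
  2. axis=0 (YZ plane), |mask|=15  ⇒  voxels=45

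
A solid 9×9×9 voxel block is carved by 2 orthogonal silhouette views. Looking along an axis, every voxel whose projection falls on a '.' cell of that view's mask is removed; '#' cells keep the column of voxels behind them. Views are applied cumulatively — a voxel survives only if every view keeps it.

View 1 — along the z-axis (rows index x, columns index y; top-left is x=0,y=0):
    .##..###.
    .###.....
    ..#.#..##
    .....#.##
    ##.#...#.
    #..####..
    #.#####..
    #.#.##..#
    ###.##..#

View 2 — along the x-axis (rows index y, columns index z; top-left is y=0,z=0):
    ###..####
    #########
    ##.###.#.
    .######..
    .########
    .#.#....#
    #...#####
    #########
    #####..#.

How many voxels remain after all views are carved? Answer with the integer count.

full grid |V| = 729
step 1: project along z, AND mask (41/81) → |grid| = 369
step 2: project along x, AND mask (60/81) → |grid| = 267

voxel count = 267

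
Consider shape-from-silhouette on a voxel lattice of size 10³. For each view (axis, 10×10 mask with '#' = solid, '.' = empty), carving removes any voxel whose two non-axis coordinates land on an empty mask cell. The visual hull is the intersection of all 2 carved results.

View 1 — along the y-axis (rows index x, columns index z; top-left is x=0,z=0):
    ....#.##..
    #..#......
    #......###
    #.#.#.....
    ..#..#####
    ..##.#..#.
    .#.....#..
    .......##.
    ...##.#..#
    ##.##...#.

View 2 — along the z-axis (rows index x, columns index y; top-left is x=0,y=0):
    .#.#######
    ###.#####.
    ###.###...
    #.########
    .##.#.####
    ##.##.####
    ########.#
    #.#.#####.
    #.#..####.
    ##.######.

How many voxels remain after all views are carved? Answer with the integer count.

|visual hull| = 261

start: 10×10×10 = 1000 voxels
V1 y: intersect with XZ mask (35 set) -- 350 left
V2 z: intersect with XY mask (76 set) -- 261 left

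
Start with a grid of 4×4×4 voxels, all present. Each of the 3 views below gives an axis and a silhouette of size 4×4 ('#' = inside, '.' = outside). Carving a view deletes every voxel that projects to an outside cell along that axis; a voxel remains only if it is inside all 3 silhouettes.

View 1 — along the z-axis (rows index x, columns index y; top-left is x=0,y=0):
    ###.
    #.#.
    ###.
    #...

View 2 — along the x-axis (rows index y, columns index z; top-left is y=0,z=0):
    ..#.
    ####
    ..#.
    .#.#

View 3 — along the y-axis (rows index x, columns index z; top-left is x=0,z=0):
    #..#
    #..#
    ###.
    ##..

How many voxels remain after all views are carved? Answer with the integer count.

voxel count = 7

start: 4×4×4 = 64 voxels
[1] z-view keeps 9 columns → grid now 36
[2] x-view keeps 8 columns → grid now 15
[3] y-view keeps 9 columns → grid now 7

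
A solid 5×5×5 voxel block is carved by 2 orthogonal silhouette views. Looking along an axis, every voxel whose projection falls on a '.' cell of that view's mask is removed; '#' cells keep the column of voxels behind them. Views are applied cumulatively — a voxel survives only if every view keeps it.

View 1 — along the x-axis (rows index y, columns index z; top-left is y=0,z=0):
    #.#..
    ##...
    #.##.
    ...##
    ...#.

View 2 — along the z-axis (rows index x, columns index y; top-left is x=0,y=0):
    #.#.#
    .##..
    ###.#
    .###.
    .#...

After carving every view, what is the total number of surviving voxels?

start: 5×5×5 = 125 voxels
after view 1 [x-axis, 10 of 25 cells solid] → remaining = 50
after view 2 [z-axis, 13 of 25 cells solid] → remaining = 28

remaining voxels: 28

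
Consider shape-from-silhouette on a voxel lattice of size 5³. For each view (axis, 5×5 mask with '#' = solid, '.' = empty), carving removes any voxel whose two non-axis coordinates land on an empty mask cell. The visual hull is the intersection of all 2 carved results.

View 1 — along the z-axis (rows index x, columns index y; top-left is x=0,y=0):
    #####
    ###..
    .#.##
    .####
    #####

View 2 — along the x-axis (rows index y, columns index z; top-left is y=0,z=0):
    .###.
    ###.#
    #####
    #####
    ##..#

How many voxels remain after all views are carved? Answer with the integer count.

voxel count = 81

before carving: 125 voxels (5×5×5)
after view 1 [z-axis, 20 of 25 cells solid] → remaining = 100
after view 2 [x-axis, 20 of 25 cells solid] → remaining = 81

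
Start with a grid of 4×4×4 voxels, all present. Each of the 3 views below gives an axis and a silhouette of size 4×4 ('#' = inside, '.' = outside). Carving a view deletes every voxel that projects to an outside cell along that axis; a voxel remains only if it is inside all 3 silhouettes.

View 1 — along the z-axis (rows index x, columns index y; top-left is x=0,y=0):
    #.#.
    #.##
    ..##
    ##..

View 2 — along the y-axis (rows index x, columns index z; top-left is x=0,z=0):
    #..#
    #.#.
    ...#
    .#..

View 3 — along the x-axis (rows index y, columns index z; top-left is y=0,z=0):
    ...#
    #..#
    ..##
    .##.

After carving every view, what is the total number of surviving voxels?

voxel count = 5

start: 4×4×4 = 64 voxels
after view 1 [z-axis, 9 of 16 cells solid] → remaining = 36
after view 2 [y-axis, 6 of 16 cells solid] → remaining = 14
after view 3 [x-axis, 7 of 16 cells solid] → remaining = 5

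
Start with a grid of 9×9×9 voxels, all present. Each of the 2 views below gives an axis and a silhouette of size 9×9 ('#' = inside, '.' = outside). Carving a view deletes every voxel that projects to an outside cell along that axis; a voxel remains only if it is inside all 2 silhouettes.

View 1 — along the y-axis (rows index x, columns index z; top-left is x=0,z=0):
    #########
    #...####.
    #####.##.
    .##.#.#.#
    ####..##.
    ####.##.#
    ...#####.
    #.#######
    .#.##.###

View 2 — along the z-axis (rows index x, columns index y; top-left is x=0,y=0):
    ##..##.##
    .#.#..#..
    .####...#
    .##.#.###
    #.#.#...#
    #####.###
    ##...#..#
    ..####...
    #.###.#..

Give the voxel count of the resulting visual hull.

full grid |V| = 729
step 1: project along y, AND mask (58/81) → |grid| = 522
step 2: project along z, AND mask (45/81) → |grid| = 296

|visual hull| = 296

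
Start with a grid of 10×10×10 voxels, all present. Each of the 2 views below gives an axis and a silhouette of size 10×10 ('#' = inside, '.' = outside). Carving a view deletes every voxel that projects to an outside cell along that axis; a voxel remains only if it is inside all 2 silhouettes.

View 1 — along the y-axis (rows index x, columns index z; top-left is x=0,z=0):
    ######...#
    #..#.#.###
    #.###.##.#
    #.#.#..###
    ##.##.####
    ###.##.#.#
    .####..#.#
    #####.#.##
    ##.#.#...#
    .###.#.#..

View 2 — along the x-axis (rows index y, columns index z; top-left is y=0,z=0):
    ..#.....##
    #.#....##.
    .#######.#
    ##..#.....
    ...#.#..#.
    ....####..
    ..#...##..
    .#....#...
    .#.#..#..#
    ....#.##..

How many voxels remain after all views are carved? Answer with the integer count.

remaining voxels: 231

start: 10×10×10 = 1000 voxels
V1 y: intersect with XZ mask (65 set) -- 650 left
V2 x: intersect with YZ mask (37 set) -- 231 left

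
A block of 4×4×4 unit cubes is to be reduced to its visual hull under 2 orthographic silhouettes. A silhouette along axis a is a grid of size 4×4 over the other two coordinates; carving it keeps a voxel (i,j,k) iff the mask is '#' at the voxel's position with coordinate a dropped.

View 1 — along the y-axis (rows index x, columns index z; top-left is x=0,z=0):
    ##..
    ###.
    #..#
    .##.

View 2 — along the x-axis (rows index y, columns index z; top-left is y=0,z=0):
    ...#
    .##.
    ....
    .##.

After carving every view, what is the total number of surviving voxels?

before carving: 64 voxels (4×4×4)
  1. axis=1 (XZ plane), |mask|=9  ⇒  voxels=36
  2. axis=0 (YZ plane), |mask|=5  ⇒  voxels=11

11 voxels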